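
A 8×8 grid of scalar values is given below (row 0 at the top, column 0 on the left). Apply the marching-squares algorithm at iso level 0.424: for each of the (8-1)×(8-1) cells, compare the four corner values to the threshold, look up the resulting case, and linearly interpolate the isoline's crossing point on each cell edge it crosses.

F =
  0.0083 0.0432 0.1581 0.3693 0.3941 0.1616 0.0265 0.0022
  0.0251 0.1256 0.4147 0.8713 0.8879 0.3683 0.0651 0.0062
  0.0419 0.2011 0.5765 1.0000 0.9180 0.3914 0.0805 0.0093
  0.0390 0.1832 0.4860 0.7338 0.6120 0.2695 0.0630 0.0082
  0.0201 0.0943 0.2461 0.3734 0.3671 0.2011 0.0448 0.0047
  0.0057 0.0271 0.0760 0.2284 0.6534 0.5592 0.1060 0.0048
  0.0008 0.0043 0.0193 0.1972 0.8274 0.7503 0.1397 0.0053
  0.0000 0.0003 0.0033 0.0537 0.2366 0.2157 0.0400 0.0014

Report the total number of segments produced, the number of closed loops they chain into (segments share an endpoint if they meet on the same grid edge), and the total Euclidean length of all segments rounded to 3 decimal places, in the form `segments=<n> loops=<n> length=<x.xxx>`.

segments=20 loops=2 length=18.563

cell (0,2): code 0100 → (0.109,3.000)–(1.000,2.020)
cell (0,3): code 1100 → (0.061,4.000)–(0.109,3.000)
cell (0,4): code 1000 → (1.000,4.893)–(0.061,4.000)
cell (1,1): code 0100 → (1.057,2.000)–(2.000,1.594)
cell (1,2): code 1110 → (1.000,2.020)–(1.057,2.000)
cell (1,4): code 1001 → (2.000,4.938)–(1.000,4.893)
cell (2,1): code 0110 → (2.000,1.594)–(3.000,1.795)
cell (2,4): code 1001 → (3.000,4.549)–(2.000,4.938)
cell (3,1): code 0010 → (3.000,1.795)–(3.258,2.000)
cell (3,2): code 0011 → (3.258,2.000)–(3.860,3.000)
cell (3,3): code 0011 → (3.860,3.000)–(3.768,4.000)
cell (3,4): code 0001 → (3.768,4.000)–(3.000,4.549)
cell (4,3): code 0100 → (4.199,4.000)–(5.000,3.460)
cell (4,4): code 1100 → (4.622,5.000)–(4.199,4.000)
cell (4,5): code 1000 → (5.000,5.298)–(4.622,5.000)
cell (5,3): code 0110 → (5.000,3.460)–(6.000,3.360)
cell (5,5): code 1001 → (6.000,5.534)–(5.000,5.298)
cell (6,3): code 0010 → (6.000,3.360)–(6.683,4.000)
cell (6,4): code 0011 → (6.683,4.000)–(6.610,5.000)
cell (6,5): code 0001 → (6.610,5.000)–(6.000,5.534)
total: 20 segments, chained into 2 closed loop(s), length Σ = 18.563037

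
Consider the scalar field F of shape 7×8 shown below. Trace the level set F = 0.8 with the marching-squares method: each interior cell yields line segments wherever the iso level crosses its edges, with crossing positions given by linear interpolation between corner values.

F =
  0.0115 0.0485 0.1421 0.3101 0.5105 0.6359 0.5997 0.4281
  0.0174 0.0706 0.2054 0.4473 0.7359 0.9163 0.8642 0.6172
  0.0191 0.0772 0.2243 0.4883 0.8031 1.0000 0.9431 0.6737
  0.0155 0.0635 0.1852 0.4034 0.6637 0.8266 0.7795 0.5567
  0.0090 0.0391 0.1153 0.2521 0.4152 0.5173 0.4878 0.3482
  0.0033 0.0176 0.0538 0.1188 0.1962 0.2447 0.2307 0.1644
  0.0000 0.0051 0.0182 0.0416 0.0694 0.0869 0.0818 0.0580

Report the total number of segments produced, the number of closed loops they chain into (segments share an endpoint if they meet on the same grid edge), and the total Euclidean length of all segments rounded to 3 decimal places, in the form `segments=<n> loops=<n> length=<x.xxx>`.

cell (0,4): code 0100 → (0.585,5.000)–(1.000,4.355)
cell (0,5): code 1100 → (0.757,6.000)–(0.585,5.000)
cell (0,6): code 1000 → (1.000,6.260)–(0.757,6.000)
cell (1,3): code 0100 → (1.954,4.000)–(2.000,3.990)
cell (1,4): code 1110 → (1.000,4.355)–(1.954,4.000)
cell (1,6): code 1001 → (2.000,6.531)–(1.000,6.260)
cell (2,3): code 0010 → (2.000,3.990)–(2.022,4.000)
cell (2,4): code 0111 → (2.022,4.000)–(3.000,4.837)
cell (2,5): code 1011 → (3.000,5.565)–(2.875,6.000)
cell (2,6): code 0001 → (2.875,6.000)–(2.000,6.531)
cell (3,4): code 0010 → (3.000,4.837)–(3.086,5.000)
cell (3,5): code 0001 → (3.086,5.000)–(3.000,5.565)
total: 12 segments, chained into 1 closed loop(s), length Σ = 7.781413

segments=12 loops=1 length=7.781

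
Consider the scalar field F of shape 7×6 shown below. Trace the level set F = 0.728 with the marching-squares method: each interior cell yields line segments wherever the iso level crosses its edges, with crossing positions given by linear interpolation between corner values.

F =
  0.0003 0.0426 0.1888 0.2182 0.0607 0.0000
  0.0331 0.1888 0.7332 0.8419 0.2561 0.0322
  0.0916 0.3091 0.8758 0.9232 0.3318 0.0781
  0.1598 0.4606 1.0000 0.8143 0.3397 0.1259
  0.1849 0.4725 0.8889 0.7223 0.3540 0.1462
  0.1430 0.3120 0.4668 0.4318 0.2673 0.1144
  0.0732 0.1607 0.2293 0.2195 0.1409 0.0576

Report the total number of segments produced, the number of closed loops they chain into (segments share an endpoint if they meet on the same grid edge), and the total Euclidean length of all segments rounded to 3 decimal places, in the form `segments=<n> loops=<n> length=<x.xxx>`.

cell (0,1): code 0100 → (0.990,2.000)–(1.000,1.990)
cell (0,2): code 1100 → (0.817,3.000)–(0.990,2.000)
cell (0,3): code 1000 → (1.000,3.194)–(0.817,3.000)
cell (1,1): code 0110 → (1.000,1.990)–(2.000,1.739)
cell (1,3): code 1001 → (2.000,3.330)–(1.000,3.194)
cell (2,1): code 0110 → (2.000,1.739)–(3.000,1.496)
cell (2,3): code 1001 → (3.000,3.182)–(2.000,3.330)
cell (3,1): code 0110 → (3.000,1.496)–(4.000,1.614)
cell (3,2): code 1011 → (4.000,2.966)–(3.938,3.000)
cell (3,3): code 0001 → (3.938,3.000)–(3.000,3.182)
cell (4,1): code 0010 → (4.000,1.614)–(4.381,2.000)
cell (4,2): code 0001 → (4.381,2.000)–(4.000,2.966)
total: 12 segments, chained into 1 closed loop(s), length Σ = 8.989774

segments=12 loops=1 length=8.990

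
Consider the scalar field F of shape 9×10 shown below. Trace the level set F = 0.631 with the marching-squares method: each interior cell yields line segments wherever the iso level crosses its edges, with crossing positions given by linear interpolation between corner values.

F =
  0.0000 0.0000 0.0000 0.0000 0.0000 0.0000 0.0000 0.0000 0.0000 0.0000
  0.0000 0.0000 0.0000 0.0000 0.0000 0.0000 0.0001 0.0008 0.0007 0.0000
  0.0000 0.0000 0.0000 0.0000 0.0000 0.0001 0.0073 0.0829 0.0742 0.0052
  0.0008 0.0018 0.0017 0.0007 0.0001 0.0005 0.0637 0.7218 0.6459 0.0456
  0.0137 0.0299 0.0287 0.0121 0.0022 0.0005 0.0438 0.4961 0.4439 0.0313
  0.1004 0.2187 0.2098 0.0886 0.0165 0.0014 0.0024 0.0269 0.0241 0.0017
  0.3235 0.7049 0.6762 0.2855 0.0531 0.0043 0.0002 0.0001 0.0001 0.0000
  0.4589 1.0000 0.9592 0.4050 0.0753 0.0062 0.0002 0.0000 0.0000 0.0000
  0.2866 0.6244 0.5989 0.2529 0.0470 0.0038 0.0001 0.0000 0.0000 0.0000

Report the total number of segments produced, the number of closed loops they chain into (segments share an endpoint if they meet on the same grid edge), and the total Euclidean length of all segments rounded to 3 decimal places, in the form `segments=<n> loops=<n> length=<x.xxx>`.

segments=14 loops=2 length=9.701

cell (2,6): code 0100 → (2.858,7.000)–(3.000,6.862)
cell (2,7): code 1100 → (2.974,8.000)–(2.858,7.000)
cell (2,8): code 1000 → (3.000,8.025)–(2.974,8.000)
cell (3,6): code 0010 → (3.000,6.862)–(3.402,7.000)
cell (3,7): code 0011 → (3.402,7.000)–(3.074,8.000)
cell (3,8): code 0001 → (3.074,8.000)–(3.000,8.025)
cell (5,0): code 0100 → (5.848,1.000)–(6.000,0.806)
cell (5,1): code 1100 → (5.903,2.000)–(5.848,1.000)
cell (5,2): code 1000 → (6.000,2.116)–(5.903,2.000)
cell (6,0): code 0110 → (6.000,0.806)–(7.000,0.318)
cell (6,2): code 1001 → (7.000,2.592)–(6.000,2.116)
cell (7,0): code 0010 → (7.000,0.318)–(7.982,1.000)
cell (7,1): code 0011 → (7.982,1.000)–(7.911,2.000)
cell (7,2): code 0001 → (7.911,2.000)–(7.000,2.592)
total: 14 segments, chained into 2 closed loop(s), length Σ = 9.700685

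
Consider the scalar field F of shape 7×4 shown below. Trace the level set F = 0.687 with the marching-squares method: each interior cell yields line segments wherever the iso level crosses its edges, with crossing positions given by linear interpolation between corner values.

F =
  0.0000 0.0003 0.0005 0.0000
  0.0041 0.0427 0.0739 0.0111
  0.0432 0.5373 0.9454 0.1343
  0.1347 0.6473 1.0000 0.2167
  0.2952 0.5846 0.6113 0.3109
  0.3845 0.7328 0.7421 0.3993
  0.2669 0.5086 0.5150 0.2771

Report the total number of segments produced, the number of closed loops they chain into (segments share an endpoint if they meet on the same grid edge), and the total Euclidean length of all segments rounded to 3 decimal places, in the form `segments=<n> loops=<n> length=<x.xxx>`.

segments=12 loops=2 length=8.594

cell (1,1): code 0100 → (1.703,2.000)–(2.000,1.367)
cell (1,2): code 1000 → (2.000,2.319)–(1.703,2.000)
cell (2,1): code 0110 → (2.000,1.367)–(3.000,1.113)
cell (2,2): code 1001 → (3.000,2.400)–(2.000,2.319)
cell (3,1): code 0010 → (3.000,1.113)–(3.805,2.000)
cell (3,2): code 0001 → (3.805,2.000)–(3.000,2.400)
cell (4,0): code 0100 → (4.691,1.000)–(5.000,0.869)
cell (4,1): code 1100 → (4.579,2.000)–(4.691,1.000)
cell (4,2): code 1000 → (5.000,2.161)–(4.579,2.000)
cell (5,0): code 0010 → (5.000,0.869)–(5.204,1.000)
cell (5,1): code 0011 → (5.204,1.000)–(5.243,2.000)
cell (5,2): code 0001 → (5.243,2.000)–(5.000,2.161)
total: 12 segments, chained into 2 closed loop(s), length Σ = 8.594452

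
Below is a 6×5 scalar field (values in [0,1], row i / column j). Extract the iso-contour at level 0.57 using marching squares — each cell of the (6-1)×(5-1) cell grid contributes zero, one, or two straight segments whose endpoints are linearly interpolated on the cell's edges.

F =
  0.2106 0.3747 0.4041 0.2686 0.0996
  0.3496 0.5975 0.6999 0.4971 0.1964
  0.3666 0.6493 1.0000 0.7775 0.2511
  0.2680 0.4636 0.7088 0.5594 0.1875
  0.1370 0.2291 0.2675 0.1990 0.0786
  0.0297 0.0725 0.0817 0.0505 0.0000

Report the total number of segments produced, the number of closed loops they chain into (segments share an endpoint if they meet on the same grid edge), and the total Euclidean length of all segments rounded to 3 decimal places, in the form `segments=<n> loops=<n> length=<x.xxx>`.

segments=12 loops=1 length=8.262

cell (0,0): code 0100 → (0.877,1.000)–(1.000,0.889)
cell (0,1): code 1100 → (0.561,2.000)–(0.877,1.000)
cell (0,2): code 1000 → (1.000,2.641)–(0.561,2.000)
cell (1,0): code 0110 → (1.000,0.889)–(2.000,0.719)
cell (1,2): code 1101 → (1.260,3.000)–(1.000,2.641)
cell (1,3): code 1000 → (2.000,3.394)–(1.260,3.000)
cell (2,0): code 0010 → (2.000,0.719)–(2.427,1.000)
cell (2,1): code 0111 → (2.427,1.000)–(3.000,1.434)
cell (2,2): code 1011 → (3.000,2.929)–(2.951,3.000)
cell (2,3): code 0001 → (2.951,3.000)–(2.000,3.394)
cell (3,1): code 0010 → (3.000,1.434)–(3.315,2.000)
cell (3,2): code 0001 → (3.315,2.000)–(3.000,2.929)
total: 12 segments, chained into 1 closed loop(s), length Σ = 8.261504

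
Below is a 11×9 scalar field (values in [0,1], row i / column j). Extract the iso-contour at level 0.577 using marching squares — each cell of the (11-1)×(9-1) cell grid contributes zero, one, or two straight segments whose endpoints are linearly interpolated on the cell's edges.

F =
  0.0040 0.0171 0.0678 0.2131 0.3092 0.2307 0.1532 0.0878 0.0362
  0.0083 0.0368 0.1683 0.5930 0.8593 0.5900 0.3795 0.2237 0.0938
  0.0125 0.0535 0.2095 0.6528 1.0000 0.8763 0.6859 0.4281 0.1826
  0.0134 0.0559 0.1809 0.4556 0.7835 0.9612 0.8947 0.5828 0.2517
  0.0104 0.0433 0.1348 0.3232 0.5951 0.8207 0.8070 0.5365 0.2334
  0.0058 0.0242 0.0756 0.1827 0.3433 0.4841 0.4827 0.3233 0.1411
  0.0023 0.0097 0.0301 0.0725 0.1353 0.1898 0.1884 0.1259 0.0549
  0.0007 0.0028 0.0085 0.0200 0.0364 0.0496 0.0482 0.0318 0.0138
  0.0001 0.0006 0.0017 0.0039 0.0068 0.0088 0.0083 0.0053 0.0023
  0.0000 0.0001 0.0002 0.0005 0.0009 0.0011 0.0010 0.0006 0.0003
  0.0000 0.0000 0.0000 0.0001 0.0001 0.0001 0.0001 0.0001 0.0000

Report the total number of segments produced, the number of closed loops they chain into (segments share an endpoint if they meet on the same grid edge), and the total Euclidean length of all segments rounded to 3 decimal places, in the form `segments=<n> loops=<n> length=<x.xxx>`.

cell (0,2): code 0100 → (0.958,3.000)–(1.000,2.962)
cell (0,3): code 1100 → (0.487,4.000)–(0.958,3.000)
cell (0,4): code 1100 → (0.964,5.000)–(0.487,4.000)
cell (0,5): code 1000 → (1.000,5.062)–(0.964,5.000)
cell (1,2): code 0110 → (1.000,2.962)–(2.000,2.829)
cell (1,5): code 1101 → (1.645,6.000)–(1.000,5.062)
cell (1,6): code 1000 → (2.000,6.422)–(1.645,6.000)
cell (2,2): code 0010 → (2.000,2.829)–(2.384,3.000)
cell (2,3): code 0111 → (2.384,3.000)–(3.000,3.370)
cell (2,6): code 1101 → (2.963,7.000)–(2.000,6.422)
cell (2,7): code 1000 → (3.000,7.018)–(2.963,7.000)
cell (3,3): code 0110 → (3.000,3.370)–(4.000,3.933)
cell (3,6): code 1011 → (4.000,6.850)–(3.125,7.000)
cell (3,7): code 0001 → (3.125,7.000)–(3.000,7.018)
cell (4,3): code 0010 → (4.000,3.933)–(4.072,4.000)
cell (4,4): code 0011 → (4.072,4.000)–(4.724,5.000)
cell (4,5): code 0011 → (4.724,5.000)–(4.709,6.000)
cell (4,6): code 0001 → (4.709,6.000)–(4.000,6.850)
total: 18 segments, chained into 1 closed loop(s), length Σ = 12.904389

segments=18 loops=1 length=12.904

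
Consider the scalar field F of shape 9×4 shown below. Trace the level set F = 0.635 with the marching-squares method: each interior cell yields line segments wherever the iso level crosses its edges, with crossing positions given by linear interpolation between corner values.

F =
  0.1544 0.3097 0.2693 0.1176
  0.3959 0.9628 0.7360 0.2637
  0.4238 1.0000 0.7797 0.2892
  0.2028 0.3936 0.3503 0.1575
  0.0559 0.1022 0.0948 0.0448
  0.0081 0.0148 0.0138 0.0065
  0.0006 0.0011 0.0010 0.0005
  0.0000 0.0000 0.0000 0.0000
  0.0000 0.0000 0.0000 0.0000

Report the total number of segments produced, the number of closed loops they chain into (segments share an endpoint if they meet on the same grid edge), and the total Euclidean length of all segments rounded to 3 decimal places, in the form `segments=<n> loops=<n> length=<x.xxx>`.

segments=8 loops=1 length=6.471

cell (0,0): code 0100 → (0.498,1.000)–(1.000,0.422)
cell (0,1): code 1100 → (0.784,2.000)–(0.498,1.000)
cell (0,2): code 1000 → (1.000,2.214)–(0.784,2.000)
cell (1,0): code 0110 → (1.000,0.422)–(2.000,0.367)
cell (1,2): code 1001 → (2.000,2.295)–(1.000,2.214)
cell (2,0): code 0010 → (2.000,0.367)–(2.602,1.000)
cell (2,1): code 0011 → (2.602,1.000)–(2.337,2.000)
cell (2,2): code 0001 → (2.337,2.000)–(2.000,2.295)
total: 8 segments, chained into 1 closed loop(s), length Σ = 6.470889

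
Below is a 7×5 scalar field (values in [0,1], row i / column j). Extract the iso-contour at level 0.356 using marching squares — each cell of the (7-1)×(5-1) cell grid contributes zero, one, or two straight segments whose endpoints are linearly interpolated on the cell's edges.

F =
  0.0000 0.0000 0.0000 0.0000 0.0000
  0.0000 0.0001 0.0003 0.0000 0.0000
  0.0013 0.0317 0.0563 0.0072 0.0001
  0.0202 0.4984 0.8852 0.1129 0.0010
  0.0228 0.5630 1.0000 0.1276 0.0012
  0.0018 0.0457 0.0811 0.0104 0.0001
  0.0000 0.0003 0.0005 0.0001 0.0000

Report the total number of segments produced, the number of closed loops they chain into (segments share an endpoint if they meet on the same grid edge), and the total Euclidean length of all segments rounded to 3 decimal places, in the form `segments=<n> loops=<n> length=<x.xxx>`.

cell (2,0): code 0100 → (2.695,1.000)–(3.000,0.702)
cell (2,1): code 1100 → (2.362,2.000)–(2.695,1.000)
cell (2,2): code 1000 → (3.000,2.685)–(2.362,2.000)
cell (3,0): code 0110 → (3.000,0.702)–(4.000,0.617)
cell (3,2): code 1001 → (4.000,2.738)–(3.000,2.685)
cell (4,0): code 0010 → (4.000,0.617)–(4.400,1.000)
cell (4,1): code 0011 → (4.400,1.000)–(4.701,2.000)
cell (4,2): code 0001 → (4.701,2.000)–(4.000,2.738)
total: 8 segments, chained into 1 closed loop(s), length Σ = 7.038192

segments=8 loops=1 length=7.038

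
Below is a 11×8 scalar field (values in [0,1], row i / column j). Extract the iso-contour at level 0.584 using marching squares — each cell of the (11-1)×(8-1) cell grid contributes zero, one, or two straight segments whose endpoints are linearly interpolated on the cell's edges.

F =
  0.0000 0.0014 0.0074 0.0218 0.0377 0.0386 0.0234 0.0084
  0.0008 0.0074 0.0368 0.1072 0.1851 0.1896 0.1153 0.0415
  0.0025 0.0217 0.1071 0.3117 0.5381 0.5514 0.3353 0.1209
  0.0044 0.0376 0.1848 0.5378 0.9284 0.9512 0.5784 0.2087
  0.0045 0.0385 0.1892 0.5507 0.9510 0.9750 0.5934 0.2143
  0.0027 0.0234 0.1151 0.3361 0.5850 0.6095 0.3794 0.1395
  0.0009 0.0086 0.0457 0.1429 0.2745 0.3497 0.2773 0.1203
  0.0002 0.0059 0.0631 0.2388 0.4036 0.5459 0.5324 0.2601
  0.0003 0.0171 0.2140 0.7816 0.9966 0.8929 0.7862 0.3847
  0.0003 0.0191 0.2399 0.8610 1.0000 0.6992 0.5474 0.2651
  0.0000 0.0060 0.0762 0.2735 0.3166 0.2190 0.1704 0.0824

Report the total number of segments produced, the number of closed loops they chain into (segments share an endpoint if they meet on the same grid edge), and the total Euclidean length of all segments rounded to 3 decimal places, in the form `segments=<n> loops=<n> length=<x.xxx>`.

cell (2,3): code 0100 → (2.118,4.000)–(3.000,3.118)
cell (2,4): code 1100 → (2.082,5.000)–(2.118,4.000)
cell (2,5): code 1000 → (3.000,5.985)–(2.082,5.000)
cell (3,3): code 0110 → (3.000,3.118)–(4.000,3.083)
cell (3,5): code 1101 → (3.373,6.000)–(3.000,5.985)
cell (3,6): code 1000 → (4.000,6.025)–(3.373,6.000)
cell (4,3): code 0110 → (4.000,3.083)–(5.000,3.996)
cell (4,5): code 1011 → (5.000,5.111)–(4.044,6.000)
cell (4,6): code 0001 → (4.044,6.000)–(4.000,6.025)
cell (5,3): code 0010 → (5.000,3.996)–(5.003,4.000)
cell (5,4): code 0011 → (5.003,4.000)–(5.098,5.000)
cell (5,5): code 0001 → (5.098,5.000)–(5.000,5.111)
cell (7,2): code 0100 → (7.636,3.000)–(8.000,2.652)
cell (7,3): code 1100 → (7.304,4.000)–(7.636,3.000)
cell (7,4): code 1100 → (7.110,5.000)–(7.304,4.000)
cell (7,5): code 1100 → (7.203,6.000)–(7.110,5.000)
cell (7,6): code 1000 → (8.000,6.504)–(7.203,6.000)
cell (8,2): code 0110 → (8.000,2.652)–(9.000,2.554)
cell (8,5): code 1011 → (9.000,5.759)–(8.847,6.000)
cell (8,6): code 0001 → (8.847,6.000)–(8.000,6.504)
cell (9,2): code 0010 → (9.000,2.554)–(9.471,3.000)
cell (9,3): code 0011 → (9.471,3.000)–(9.609,4.000)
cell (9,4): code 0011 → (9.609,4.000)–(9.240,5.000)
cell (9,5): code 0001 → (9.240,5.000)–(9.000,5.759)
total: 24 segments, chained into 2 closed loop(s), length Σ = 19.782647

segments=24 loops=2 length=19.783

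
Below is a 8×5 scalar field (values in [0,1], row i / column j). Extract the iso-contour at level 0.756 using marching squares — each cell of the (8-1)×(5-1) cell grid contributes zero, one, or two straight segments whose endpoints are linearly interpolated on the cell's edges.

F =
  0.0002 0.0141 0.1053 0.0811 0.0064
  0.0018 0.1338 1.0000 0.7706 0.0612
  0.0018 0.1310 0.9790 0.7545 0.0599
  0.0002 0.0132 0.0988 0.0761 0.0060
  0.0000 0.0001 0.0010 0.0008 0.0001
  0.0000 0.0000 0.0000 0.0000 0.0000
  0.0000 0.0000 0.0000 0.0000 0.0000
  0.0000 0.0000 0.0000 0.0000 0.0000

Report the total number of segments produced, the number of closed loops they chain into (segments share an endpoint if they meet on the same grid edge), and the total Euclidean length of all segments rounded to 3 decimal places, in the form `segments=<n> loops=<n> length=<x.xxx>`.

cell (0,1): code 0100 → (0.727,2.000)–(1.000,1.718)
cell (0,2): code 1100 → (0.979,3.000)–(0.727,2.000)
cell (0,3): code 1000 → (1.000,3.021)–(0.979,3.000)
cell (1,1): code 0110 → (1.000,1.718)–(2.000,1.737)
cell (1,2): code 1011 → (2.000,2.993)–(1.907,3.000)
cell (1,3): code 0001 → (1.907,3.000)–(1.000,3.021)
cell (2,1): code 0010 → (2.000,1.737)–(2.253,2.000)
cell (2,2): code 0001 → (2.253,2.000)–(2.000,2.993)
total: 8 segments, chained into 1 closed loop(s), length Σ = 4.843682

segments=8 loops=1 length=4.844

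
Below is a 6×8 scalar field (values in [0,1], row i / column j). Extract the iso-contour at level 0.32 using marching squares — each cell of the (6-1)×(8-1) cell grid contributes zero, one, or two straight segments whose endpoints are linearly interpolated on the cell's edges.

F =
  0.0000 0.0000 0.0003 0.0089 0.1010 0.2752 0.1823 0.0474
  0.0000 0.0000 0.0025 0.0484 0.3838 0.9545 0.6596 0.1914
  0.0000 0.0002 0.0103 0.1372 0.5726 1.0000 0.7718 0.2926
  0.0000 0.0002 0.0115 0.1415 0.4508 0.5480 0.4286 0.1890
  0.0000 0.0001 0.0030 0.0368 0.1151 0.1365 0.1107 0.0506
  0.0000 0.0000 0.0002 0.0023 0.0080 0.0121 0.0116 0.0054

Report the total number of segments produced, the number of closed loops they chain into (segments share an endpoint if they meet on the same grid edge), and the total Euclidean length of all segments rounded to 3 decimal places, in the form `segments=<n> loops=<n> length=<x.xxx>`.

segments=12 loops=1 length=10.962

cell (0,3): code 0100 → (0.774,4.000)–(1.000,3.810)
cell (0,4): code 1100 → (0.066,5.000)–(0.774,4.000)
cell (0,5): code 1100 → (0.288,6.000)–(0.066,5.000)
cell (0,6): code 1000 → (1.000,6.725)–(0.288,6.000)
cell (1,3): code 0110 → (1.000,3.810)–(2.000,3.420)
cell (1,6): code 1001 → (2.000,6.943)–(1.000,6.725)
cell (2,3): code 0110 → (2.000,3.420)–(3.000,3.577)
cell (2,6): code 1001 → (3.000,6.453)–(2.000,6.943)
cell (3,3): code 0010 → (3.000,3.577)–(3.390,4.000)
cell (3,4): code 0011 → (3.390,4.000)–(3.554,5.000)
cell (3,5): code 0011 → (3.554,5.000)–(3.342,6.000)
cell (3,6): code 0001 → (3.342,6.000)–(3.000,6.453)
total: 12 segments, chained into 1 closed loop(s), length Σ = 10.961877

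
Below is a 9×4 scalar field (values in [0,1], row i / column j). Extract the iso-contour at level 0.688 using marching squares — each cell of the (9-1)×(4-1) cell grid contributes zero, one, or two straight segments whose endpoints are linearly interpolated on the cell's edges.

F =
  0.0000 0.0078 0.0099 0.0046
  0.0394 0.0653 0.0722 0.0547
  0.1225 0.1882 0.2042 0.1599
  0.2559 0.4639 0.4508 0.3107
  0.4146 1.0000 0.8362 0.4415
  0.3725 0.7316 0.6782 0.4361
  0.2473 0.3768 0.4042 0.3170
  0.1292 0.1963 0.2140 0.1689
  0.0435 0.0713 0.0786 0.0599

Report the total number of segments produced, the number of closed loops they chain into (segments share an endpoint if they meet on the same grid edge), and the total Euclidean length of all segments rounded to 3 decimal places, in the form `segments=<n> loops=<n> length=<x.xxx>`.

cell (3,0): code 0100 → (3.418,1.000)–(4.000,0.467)
cell (3,1): code 1100 → (3.615,2.000)–(3.418,1.000)
cell (3,2): code 1000 → (4.000,2.375)–(3.615,2.000)
cell (4,0): code 0110 → (4.000,0.467)–(5.000,0.879)
cell (4,1): code 1011 → (5.000,1.816)–(4.938,2.000)
cell (4,2): code 0001 → (4.938,2.000)–(4.000,2.375)
cell (5,0): code 0010 → (5.000,0.879)–(5.123,1.000)
cell (5,1): code 0001 → (5.123,1.000)–(5.000,1.816)
total: 8 segments, chained into 1 closed loop(s), length Σ = 5.629760

segments=8 loops=1 length=5.630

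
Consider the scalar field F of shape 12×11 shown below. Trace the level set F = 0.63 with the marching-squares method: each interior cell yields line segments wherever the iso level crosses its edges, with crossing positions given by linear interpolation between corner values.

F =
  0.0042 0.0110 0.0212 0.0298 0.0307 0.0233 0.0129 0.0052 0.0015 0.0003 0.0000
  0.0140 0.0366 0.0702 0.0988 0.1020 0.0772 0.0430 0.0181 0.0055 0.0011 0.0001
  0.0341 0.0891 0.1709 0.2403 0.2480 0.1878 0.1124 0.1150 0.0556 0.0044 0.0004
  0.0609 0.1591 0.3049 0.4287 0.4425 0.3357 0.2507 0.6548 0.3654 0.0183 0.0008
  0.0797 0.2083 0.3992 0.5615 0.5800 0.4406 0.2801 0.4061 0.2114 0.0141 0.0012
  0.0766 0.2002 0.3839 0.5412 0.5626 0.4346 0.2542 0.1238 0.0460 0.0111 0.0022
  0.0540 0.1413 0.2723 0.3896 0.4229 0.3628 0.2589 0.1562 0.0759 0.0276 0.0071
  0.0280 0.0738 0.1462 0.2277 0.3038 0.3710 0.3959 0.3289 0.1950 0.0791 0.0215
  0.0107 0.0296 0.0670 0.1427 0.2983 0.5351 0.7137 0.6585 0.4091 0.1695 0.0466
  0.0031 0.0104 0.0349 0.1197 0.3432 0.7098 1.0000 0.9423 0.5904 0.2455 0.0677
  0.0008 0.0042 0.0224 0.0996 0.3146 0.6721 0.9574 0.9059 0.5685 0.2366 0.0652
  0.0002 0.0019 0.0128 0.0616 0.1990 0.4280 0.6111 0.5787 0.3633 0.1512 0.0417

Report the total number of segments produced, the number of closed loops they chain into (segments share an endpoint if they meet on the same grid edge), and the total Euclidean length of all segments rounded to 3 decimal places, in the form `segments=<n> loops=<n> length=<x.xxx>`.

segments=16 loops=2 length=10.309

cell (2,6): code 0100 → (2.954,7.000)–(3.000,6.939)
cell (2,7): code 1000 → (3.000,7.086)–(2.954,7.000)
cell (3,6): code 0010 → (3.000,6.939)–(3.100,7.000)
cell (3,7): code 0001 → (3.100,7.000)–(3.000,7.086)
cell (7,5): code 0100 → (7.737,6.000)–(8.000,5.531)
cell (7,6): code 1100 → (7.914,7.000)–(7.737,6.000)
cell (7,7): code 1000 → (8.000,7.114)–(7.914,7.000)
cell (8,4): code 0100 → (8.543,5.000)–(9.000,4.782)
cell (8,5): code 1110 → (8.000,5.531)–(8.543,5.000)
cell (8,7): code 1001 → (9.000,7.887)–(8.000,7.114)
cell (9,4): code 0110 → (9.000,4.782)–(10.000,4.882)
cell (9,7): code 1001 → (10.000,7.818)–(9.000,7.887)
cell (10,4): code 0010 → (10.000,4.882)–(10.172,5.000)
cell (10,5): code 0011 → (10.172,5.000)–(10.945,6.000)
cell (10,6): code 0011 → (10.945,6.000)–(10.843,7.000)
cell (10,7): code 0001 → (10.843,7.000)–(10.000,7.818)
total: 16 segments, chained into 2 closed loop(s), length Σ = 10.308773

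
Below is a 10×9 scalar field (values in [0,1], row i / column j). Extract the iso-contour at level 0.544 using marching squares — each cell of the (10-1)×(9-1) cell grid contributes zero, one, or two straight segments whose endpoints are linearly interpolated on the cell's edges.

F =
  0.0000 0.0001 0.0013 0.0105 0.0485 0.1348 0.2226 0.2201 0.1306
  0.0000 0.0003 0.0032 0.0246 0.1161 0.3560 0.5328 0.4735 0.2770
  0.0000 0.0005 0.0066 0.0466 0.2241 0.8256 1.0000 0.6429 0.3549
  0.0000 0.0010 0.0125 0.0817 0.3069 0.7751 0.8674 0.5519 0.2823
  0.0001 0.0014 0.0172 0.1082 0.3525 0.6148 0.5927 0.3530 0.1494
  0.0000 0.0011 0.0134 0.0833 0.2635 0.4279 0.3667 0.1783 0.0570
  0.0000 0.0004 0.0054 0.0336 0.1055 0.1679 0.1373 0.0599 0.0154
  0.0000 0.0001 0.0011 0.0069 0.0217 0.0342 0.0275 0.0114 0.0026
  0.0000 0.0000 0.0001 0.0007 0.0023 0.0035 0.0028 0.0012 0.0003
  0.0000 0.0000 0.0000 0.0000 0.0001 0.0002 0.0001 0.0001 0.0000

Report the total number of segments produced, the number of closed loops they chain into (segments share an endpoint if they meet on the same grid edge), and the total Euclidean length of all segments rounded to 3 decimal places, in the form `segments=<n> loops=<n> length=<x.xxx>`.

cell (1,4): code 0100 → (1.400,5.000)–(2.000,4.532)
cell (1,5): code 1100 → (1.024,6.000)–(1.400,5.000)
cell (1,6): code 1100 → (1.416,7.000)–(1.024,6.000)
cell (1,7): code 1000 → (2.000,7.343)–(1.416,7.000)
cell (2,4): code 0110 → (2.000,4.532)–(3.000,4.506)
cell (2,7): code 1001 → (3.000,7.029)–(2.000,7.343)
cell (3,4): code 0110 → (3.000,4.506)–(4.000,4.730)
cell (3,6): code 1011 → (4.000,6.203)–(3.040,7.000)
cell (3,7): code 0001 → (3.040,7.000)–(3.000,7.029)
cell (4,4): code 0010 → (4.000,4.730)–(4.379,5.000)
cell (4,5): code 0011 → (4.379,5.000)–(4.215,6.000)
cell (4,6): code 0001 → (4.215,6.000)–(4.000,6.203)
total: 12 segments, chained into 1 closed loop(s), length Σ = 9.725685

segments=12 loops=1 length=9.726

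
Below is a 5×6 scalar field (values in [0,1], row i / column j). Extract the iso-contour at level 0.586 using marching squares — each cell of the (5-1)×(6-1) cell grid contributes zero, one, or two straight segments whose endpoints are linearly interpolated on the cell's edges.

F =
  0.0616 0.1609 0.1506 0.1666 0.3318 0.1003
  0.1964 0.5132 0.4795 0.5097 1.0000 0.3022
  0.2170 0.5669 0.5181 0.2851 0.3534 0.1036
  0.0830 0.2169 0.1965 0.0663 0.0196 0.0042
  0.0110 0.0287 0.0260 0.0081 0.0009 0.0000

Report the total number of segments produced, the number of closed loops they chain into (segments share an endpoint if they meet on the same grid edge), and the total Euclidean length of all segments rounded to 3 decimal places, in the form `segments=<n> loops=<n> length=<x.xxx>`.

segments=4 loops=1 length=3.838

cell (0,3): code 0100 → (0.380,4.000)–(1.000,3.156)
cell (0,4): code 1000 → (1.000,4.593)–(0.380,4.000)
cell (1,3): code 0010 → (1.000,3.156)–(1.640,4.000)
cell (1,4): code 0001 → (1.640,4.000)–(1.000,4.593)
total: 4 segments, chained into 1 closed loop(s), length Σ = 3.837713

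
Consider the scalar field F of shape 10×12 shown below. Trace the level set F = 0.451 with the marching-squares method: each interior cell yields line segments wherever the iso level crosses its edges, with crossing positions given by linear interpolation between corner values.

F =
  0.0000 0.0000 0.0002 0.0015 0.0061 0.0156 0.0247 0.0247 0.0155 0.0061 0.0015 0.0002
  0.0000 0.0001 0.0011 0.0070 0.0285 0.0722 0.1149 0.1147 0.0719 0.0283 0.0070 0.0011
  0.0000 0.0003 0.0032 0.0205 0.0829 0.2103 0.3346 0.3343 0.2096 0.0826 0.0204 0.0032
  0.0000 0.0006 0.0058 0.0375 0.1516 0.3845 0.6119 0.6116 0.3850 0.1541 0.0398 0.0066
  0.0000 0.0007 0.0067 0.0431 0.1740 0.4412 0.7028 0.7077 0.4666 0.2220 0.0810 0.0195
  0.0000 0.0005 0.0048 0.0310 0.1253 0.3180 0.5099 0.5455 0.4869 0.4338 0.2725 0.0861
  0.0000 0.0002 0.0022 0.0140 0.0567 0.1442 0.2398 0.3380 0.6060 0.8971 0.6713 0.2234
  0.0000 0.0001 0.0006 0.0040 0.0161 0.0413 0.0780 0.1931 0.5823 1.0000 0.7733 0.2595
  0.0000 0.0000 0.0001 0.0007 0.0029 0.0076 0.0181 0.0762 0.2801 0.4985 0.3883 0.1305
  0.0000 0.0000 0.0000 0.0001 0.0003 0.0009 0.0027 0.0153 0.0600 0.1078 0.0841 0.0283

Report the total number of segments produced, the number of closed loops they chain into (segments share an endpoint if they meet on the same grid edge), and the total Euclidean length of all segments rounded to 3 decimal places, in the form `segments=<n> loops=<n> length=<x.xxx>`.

segments=22 loops=1 length=17.420

cell (2,5): code 0100 → (2.420,6.000)–(3.000,5.292)
cell (2,6): code 1100 → (2.421,7.000)–(2.420,6.000)
cell (2,7): code 1000 → (3.000,7.709)–(2.421,7.000)
cell (3,5): code 0110 → (3.000,5.292)–(4.000,5.037)
cell (3,7): code 1101 → (3.809,8.000)–(3.000,7.709)
cell (3,8): code 1000 → (4.000,8.064)–(3.809,8.000)
cell (4,5): code 0110 → (4.000,5.037)–(5.000,5.693)
cell (4,8): code 1001 → (5.000,8.676)–(4.000,8.064)
cell (5,5): code 0010 → (5.000,5.693)–(5.218,6.000)
cell (5,6): code 0011 → (5.218,6.000)–(5.455,7.000)
cell (5,7): code 0111 → (5.455,7.000)–(6.000,7.422)
cell (5,8): code 1101 → (5.037,9.000)–(5.000,8.676)
cell (5,9): code 1100 → (5.448,10.000)–(5.037,9.000)
cell (5,10): code 1000 → (6.000,10.492)–(5.448,10.000)
cell (6,7): code 0110 → (6.000,7.422)–(7.000,7.663)
cell (6,10): code 1001 → (7.000,10.627)–(6.000,10.492)
cell (7,7): code 0010 → (7.000,7.663)–(7.434,8.000)
cell (7,8): code 0111 → (7.434,8.000)–(8.000,8.783)
cell (7,9): code 1011 → (8.000,9.431)–(7.837,10.000)
cell (7,10): code 0001 → (7.837,10.000)–(7.000,10.627)
cell (8,8): code 0010 → (8.000,8.783)–(8.122,9.000)
cell (8,9): code 0001 → (8.122,9.000)–(8.000,9.431)
total: 22 segments, chained into 1 closed loop(s), length Σ = 17.419738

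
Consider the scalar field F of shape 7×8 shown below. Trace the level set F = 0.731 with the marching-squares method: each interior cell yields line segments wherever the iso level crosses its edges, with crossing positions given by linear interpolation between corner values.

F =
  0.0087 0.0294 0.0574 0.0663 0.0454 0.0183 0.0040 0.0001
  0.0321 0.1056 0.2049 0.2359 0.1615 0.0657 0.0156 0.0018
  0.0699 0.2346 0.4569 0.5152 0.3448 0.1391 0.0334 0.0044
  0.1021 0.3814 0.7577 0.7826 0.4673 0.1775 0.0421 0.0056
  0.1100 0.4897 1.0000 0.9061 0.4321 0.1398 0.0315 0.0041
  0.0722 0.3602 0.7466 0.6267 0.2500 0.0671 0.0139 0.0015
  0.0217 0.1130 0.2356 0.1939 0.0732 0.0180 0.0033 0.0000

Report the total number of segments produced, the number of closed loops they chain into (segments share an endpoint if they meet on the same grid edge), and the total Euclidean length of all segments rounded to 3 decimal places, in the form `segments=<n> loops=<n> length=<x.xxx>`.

cell (2,1): code 0100 → (2.911,2.000)–(3.000,1.929)
cell (2,2): code 1100 → (2.807,3.000)–(2.911,2.000)
cell (2,3): code 1000 → (3.000,3.164)–(2.807,3.000)
cell (3,1): code 0110 → (3.000,1.929)–(4.000,1.473)
cell (3,3): code 1001 → (4.000,3.369)–(3.000,3.164)
cell (4,1): code 0110 → (4.000,1.473)–(5.000,1.960)
cell (4,2): code 1011 → (5.000,2.130)–(4.627,3.000)
cell (4,3): code 0001 → (4.627,3.000)–(4.000,3.369)
cell (5,1): code 0010 → (5.000,1.960)–(5.031,2.000)
cell (5,2): code 0001 → (5.031,2.000)–(5.000,2.130)
total: 10 segments, chained into 1 closed loop(s), length Σ = 6.462676

segments=10 loops=1 length=6.463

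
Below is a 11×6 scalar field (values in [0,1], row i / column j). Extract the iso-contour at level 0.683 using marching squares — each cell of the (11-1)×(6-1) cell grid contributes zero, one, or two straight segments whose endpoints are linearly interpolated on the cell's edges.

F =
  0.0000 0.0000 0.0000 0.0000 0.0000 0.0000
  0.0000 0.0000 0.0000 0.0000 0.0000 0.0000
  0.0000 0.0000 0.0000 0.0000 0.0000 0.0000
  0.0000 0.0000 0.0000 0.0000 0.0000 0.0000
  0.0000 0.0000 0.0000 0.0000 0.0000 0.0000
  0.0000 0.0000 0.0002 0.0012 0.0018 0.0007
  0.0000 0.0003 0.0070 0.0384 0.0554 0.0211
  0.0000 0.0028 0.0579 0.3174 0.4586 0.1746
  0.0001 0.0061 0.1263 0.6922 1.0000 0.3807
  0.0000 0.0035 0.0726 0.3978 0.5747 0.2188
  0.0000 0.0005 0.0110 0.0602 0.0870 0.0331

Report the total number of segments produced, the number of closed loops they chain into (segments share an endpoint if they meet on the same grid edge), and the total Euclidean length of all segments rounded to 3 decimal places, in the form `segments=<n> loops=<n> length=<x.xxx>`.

segments=6 loops=1 length=4.122

cell (7,2): code 0100 → (7.975,3.000)–(8.000,2.984)
cell (7,3): code 1100 → (7.414,4.000)–(7.975,3.000)
cell (7,4): code 1000 → (8.000,4.512)–(7.414,4.000)
cell (8,2): code 0010 → (8.000,2.984)–(8.031,3.000)
cell (8,3): code 0011 → (8.031,3.000)–(8.745,4.000)
cell (8,4): code 0001 → (8.745,4.000)–(8.000,4.512)
total: 6 segments, chained into 1 closed loop(s), length Σ = 4.121975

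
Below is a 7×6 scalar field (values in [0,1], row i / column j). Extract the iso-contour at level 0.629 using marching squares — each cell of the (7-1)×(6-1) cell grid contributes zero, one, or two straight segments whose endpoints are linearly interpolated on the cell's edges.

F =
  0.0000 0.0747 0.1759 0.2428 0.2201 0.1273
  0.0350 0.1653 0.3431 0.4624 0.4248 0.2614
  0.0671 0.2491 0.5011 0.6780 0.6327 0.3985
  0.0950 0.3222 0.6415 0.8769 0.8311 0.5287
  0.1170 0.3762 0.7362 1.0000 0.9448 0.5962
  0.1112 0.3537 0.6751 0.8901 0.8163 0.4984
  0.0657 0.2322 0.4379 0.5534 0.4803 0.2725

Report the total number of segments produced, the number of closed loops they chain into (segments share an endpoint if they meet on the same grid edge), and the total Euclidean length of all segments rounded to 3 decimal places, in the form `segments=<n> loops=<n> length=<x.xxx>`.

cell (1,2): code 0100 → (1.773,3.000)–(2.000,2.723)
cell (1,3): code 1100 → (1.982,4.000)–(1.773,3.000)
cell (1,4): code 1000 → (2.000,4.016)–(1.982,4.000)
cell (2,1): code 0100 → (2.911,2.000)–(3.000,1.961)
cell (2,2): code 1110 → (2.000,2.723)–(2.911,2.000)
cell (2,4): code 1001 → (3.000,4.668)–(2.000,4.016)
cell (3,1): code 0110 → (3.000,1.961)–(4.000,1.702)
cell (3,4): code 1001 → (4.000,4.906)–(3.000,4.668)
cell (4,1): code 0110 → (4.000,1.702)–(5.000,1.857)
cell (4,4): code 1001 → (5.000,4.589)–(4.000,4.906)
cell (5,1): code 0010 → (5.000,1.857)–(5.194,2.000)
cell (5,2): code 0011 → (5.194,2.000)–(5.775,3.000)
cell (5,3): code 0011 → (5.775,3.000)–(5.557,4.000)
cell (5,4): code 0001 → (5.557,4.000)–(5.000,4.589)
total: 14 segments, chained into 1 closed loop(s), length Σ = 11.212400

segments=14 loops=1 length=11.212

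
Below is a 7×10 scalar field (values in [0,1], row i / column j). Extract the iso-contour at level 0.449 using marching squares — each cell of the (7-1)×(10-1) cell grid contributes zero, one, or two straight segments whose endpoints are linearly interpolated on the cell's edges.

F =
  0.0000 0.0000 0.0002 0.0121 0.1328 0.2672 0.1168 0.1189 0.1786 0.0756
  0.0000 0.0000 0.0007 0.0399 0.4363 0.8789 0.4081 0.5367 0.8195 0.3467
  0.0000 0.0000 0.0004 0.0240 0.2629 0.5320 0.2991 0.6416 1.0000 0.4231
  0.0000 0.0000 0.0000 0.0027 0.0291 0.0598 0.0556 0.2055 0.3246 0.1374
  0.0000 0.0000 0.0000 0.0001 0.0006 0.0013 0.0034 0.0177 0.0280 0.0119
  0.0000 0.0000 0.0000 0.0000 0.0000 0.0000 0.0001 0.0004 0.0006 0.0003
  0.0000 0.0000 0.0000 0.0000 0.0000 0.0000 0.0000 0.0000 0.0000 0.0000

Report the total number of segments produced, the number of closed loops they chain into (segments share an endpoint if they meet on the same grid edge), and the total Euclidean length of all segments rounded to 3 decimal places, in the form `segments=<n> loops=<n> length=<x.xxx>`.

cell (0,4): code 0100 → (0.297,5.000)–(1.000,4.029)
cell (0,5): code 1000 → (1.000,5.913)–(0.297,5.000)
cell (0,6): code 0100 → (0.790,7.000)–(1.000,6.318)
cell (0,7): code 1100 → (0.422,8.000)–(0.790,7.000)
cell (0,8): code 1000 → (1.000,8.784)–(0.422,8.000)
cell (1,4): code 0110 → (1.000,4.029)–(2.000,4.692)
cell (1,5): code 1001 → (2.000,5.356)–(1.000,5.913)
cell (1,6): code 0110 → (1.000,6.318)–(2.000,6.438)
cell (1,8): code 1001 → (2.000,8.955)–(1.000,8.784)
cell (2,4): code 0010 → (2.000,4.692)–(2.176,5.000)
cell (2,5): code 0001 → (2.176,5.000)–(2.000,5.356)
cell (2,6): code 0010 → (2.000,6.438)–(2.442,7.000)
cell (2,7): code 0011 → (2.442,7.000)–(2.816,8.000)
cell (2,8): code 0001 → (2.816,8.000)–(2.000,8.955)
total: 14 segments, chained into 2 closed loop(s), length Σ = 13.261337

segments=14 loops=2 length=13.261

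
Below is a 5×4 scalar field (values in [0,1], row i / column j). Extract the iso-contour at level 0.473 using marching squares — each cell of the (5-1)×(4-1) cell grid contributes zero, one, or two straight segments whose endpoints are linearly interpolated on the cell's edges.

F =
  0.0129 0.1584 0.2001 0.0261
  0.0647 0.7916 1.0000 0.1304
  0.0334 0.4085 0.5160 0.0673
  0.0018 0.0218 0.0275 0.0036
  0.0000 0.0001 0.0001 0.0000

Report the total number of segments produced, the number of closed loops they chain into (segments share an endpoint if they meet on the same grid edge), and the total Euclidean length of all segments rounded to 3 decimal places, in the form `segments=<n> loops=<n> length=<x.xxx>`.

cell (0,0): code 0100 → (0.497,1.000)–(1.000,0.562)
cell (0,1): code 1100 → (0.341,2.000)–(0.497,1.000)
cell (0,2): code 1000 → (1.000,2.606)–(0.341,2.000)
cell (1,0): code 0010 → (1.000,0.562)–(1.832,1.000)
cell (1,1): code 0111 → (1.832,1.000)–(2.000,1.600)
cell (1,2): code 1001 → (2.000,2.096)–(1.000,2.606)
cell (2,1): code 0010 → (2.000,1.600)–(2.088,2.000)
cell (2,2): code 0001 → (2.088,2.000)–(2.000,2.096)
total: 8 segments, chained into 1 closed loop(s), length Σ = 5.800068

segments=8 loops=1 length=5.800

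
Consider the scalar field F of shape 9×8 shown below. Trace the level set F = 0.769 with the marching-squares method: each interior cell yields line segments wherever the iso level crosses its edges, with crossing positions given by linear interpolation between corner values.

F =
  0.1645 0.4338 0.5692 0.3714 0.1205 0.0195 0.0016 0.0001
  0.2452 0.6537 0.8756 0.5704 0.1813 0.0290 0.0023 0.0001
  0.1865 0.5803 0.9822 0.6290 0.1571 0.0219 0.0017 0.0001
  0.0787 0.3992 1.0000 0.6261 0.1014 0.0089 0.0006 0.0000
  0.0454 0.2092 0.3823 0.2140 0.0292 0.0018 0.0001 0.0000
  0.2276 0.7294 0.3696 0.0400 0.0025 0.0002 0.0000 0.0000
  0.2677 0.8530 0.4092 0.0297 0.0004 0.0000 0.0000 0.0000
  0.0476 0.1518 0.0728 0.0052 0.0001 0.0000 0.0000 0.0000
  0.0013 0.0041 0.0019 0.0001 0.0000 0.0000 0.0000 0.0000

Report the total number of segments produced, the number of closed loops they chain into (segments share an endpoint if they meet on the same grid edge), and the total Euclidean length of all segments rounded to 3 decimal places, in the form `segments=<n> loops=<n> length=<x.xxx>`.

segments=12 loops=2 length=8.199

cell (0,1): code 0100 → (0.652,2.000)–(1.000,1.520)
cell (0,2): code 1000 → (1.000,2.349)–(0.652,2.000)
cell (1,1): code 0110 → (1.000,1.520)–(2.000,1.470)
cell (1,2): code 1001 → (2.000,2.604)–(1.000,2.349)
cell (2,1): code 0110 → (2.000,1.470)–(3.000,1.616)
cell (2,2): code 1001 → (3.000,2.618)–(2.000,2.604)
cell (3,1): code 0010 → (3.000,1.616)–(3.374,2.000)
cell (3,2): code 0001 → (3.374,2.000)–(3.000,2.618)
cell (5,0): code 0100 → (5.320,1.000)–(6.000,0.856)
cell (5,1): code 1000 → (6.000,1.189)–(5.320,1.000)
cell (6,0): code 0010 → (6.000,0.856)–(6.120,1.000)
cell (6,1): code 0001 → (6.120,1.000)–(6.000,1.189)
total: 12 segments, chained into 2 closed loop(s), length Σ = 8.199488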